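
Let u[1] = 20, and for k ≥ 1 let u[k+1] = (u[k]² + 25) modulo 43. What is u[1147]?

20

We have u[1] = 20; u[2] = 38; u[3] = 7; u[4] = 31; u[5] = 40; u[6] = 34; u[7] = 20.
The sequence repeats with period 6.
(1147 - 1) mod 6 = 0, so u[1147] = u[1] = 20.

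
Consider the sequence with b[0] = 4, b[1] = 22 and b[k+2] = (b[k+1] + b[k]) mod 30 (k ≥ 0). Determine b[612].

Computing terms: b[0] = 4; b[1] = 22; b[2] = 26; b[3] = 18; b[4] = 14; b[5] = 2; b[6] = 16; b[7] = 18; b[8] = 4; b[9] = 22.
The sequence repeats with period 8.
So b[612] = b[0 + ((612-0) mod 8)] = b[4] = 14.

14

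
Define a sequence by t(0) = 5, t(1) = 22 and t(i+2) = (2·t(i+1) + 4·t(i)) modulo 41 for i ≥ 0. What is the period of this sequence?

t(0) = 5,  t(1) = 22,  t(2) = 23,  t(3) = 11,  t(4) = 32,  t(5) = 26,  t(6) = 16,  t(7) = 13,  t(8) = 8,  t(9) = 27,  t(10) = 4,  t(11) = 34,  t(12) = 2,  t(13) = 17,  t(14) = 1,  t(15) = 29,  t(16) = 21,  t(17) = 35,  t(18) = 31,  t(19) = 38,  t(20) = 36,  t(21) = 19,  t(22) = 18,  t(23) = 30,  t(24) = 9,  t(25) = 15,  t(26) = 25,  t(27) = 28,  t(28) = 33,  t(29) = 14,  t(30) = 37,  t(31) = 7,  t(32) = 39,  t(33) = 24,  t(34) = 40,  t(35) = 12,  t(36) = 20,  t(37) = 6,  t(38) = 10,  t(39) = 3,  t(40) = 5,  t(41) = 22.
Since (t(40), t(41)) = (t(0), t(1)) = (5, 22) (two consecutive terms determine the rest), the sequence is periodic with period 40.

40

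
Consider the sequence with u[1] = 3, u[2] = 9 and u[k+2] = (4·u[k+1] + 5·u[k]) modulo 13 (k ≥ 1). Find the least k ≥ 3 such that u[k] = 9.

6

Computing terms: u[1] = 3; u[2] = 9; u[3] = 12; u[4] = 2; u[5] = 3; u[6] = 9.
Since (u[5], u[6]) = (u[1], u[2]) = (3, 9) (two consecutive terms determine the rest), the sequence is periodic with period 4.
The value 9 next appears (with k ≥ 3) at u[6].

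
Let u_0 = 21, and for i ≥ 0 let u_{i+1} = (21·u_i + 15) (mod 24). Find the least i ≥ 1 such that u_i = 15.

We have u_0 = 21, u_1 = 0, u_2 = 15, u_3 = 18, u_4 = 9, u_5 = 12, u_6 = 3, u_7 = 6, u_8 = 21.
Since u_8 = u_0 = 21, the sequence is periodic with period 8.
The value 15 first appears (with i ≥ 1) at u_2.

2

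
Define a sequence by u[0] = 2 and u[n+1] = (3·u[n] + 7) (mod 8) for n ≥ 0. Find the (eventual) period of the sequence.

4

Listing terms: u[0] = 2,  u[1] = 5,  u[2] = 6,  u[3] = 1,  u[4] = 2.
The sequence repeats with period 4.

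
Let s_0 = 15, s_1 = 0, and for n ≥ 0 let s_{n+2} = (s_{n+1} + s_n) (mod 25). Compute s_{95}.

We have s_0 = 15; s_1 = 0; s_2 = 15; s_3 = 15; s_4 = 5; s_5 = 20; s_6 = 0; s_7 = 20; s_8 = 20; s_9 = 15; s_{10} = 10; s_{11} = 0; s_{12} = 10; s_{13} = 10; s_{14} = 20; s_{15} = 5; s_{16} = 0; s_{17} = 5; s_{18} = 5; s_{19} = 10; s_{20} = 15; s_{21} = 0.
Since (s_{20}, s_{21}) = (s_0, s_1) = (15, 0) (two consecutive terms determine the rest), the sequence is periodic with period 20.
So s_{95} = s_{0 + ((95-0) mod 20)} = s_{15} = 5.

5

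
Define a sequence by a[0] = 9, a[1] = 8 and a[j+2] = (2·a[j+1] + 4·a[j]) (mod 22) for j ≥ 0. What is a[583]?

4

a[0] = 9; a[1] = 8; a[2] = 8; a[3] = 4; a[4] = 18; a[5] = 8; a[6] = 0; a[7] = 10; a[8] = 20; a[9] = 14; a[10] = 20; a[11] = 8; a[12] = 8.
Since (a[11], a[12]) = (a[1], a[2]) = (8, 8) (two consecutive terms determine the rest), the sequence is eventually periodic: after a pre-period of length 1 it cycles with period 10.
For j ≥ 1, a[j] depends only on (j - 1) mod 10. (583 - 1) mod 10 = 2, so a[583] = a[3] = 4.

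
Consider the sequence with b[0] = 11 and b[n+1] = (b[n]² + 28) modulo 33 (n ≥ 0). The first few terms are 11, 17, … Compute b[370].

We have b[0] = 11,  b[1] = 17,  b[2] = 20,  b[3] = 32,  b[4] = 29,  b[5] = 11.
Since b[5] = b[0] = 11, the sequence is periodic with period 5.
So b[370] = b[0 + ((370-0) mod 5)] = b[0] = 11.

11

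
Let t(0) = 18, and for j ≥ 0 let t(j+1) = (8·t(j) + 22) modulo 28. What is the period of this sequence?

Listing terms: t(0) = 18, t(1) = 26, t(2) = 6, t(3) = 14, t(4) = 22, t(5) = 2, t(6) = 10, t(7) = 18.
Since t(7) = t(0) = 18, the sequence is periodic with period 7.

7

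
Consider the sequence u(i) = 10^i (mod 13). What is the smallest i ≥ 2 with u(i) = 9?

Listing terms: u(1) = 10, u(2) = 9, u(3) = 12, u(4) = 3, u(5) = 4, u(6) = 1, u(7) = 10.
Since u(7) = u(1) = 10, the sequence is periodic with period 6.
The value 9 first appears (with i ≥ 2) at u(2).

2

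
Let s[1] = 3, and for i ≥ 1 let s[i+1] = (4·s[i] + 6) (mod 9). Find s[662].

Listing terms: s[1] = 3,  s[2] = 0,  s[3] = 6,  s[4] = 3.
Since s[4] = s[1] = 3, the sequence is periodic with period 3.
(662 - 1) mod 3 = 1, so s[662] = s[2] = 0.

0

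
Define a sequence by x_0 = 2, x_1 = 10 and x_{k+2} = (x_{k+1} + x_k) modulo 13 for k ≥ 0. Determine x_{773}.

4

x_0 = 2; x_1 = 10; x_2 = 12; x_3 = 9; x_4 = 8; x_5 = 4; x_6 = 12; x_7 = 3; x_8 = 2; x_9 = 5; x_{10} = 7; x_{11} = 12; x_{12} = 6; x_{13} = 5; x_{14} = 11; x_{15} = 3; x_{16} = 1; x_{17} = 4; x_{18} = 5; x_{19} = 9; x_{20} = 1; x_{21} = 10; x_{22} = 11; x_{23} = 8; x_{24} = 6; x_{25} = 1; x_{26} = 7; x_{27} = 8; x_{28} = 2; x_{29} = 10.
Since (x_{28}, x_{29}) = (x_0, x_1) = (2, 10) (two consecutive terms determine the rest), the sequence is periodic with period 28.
(773 - 0) mod 28 = 17, so x_{773} = x_{17} = 4.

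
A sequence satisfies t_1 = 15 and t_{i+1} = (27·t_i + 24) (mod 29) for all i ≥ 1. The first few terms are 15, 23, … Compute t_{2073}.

15

t_1 = 15, t_2 = 23, t_3 = 7, t_4 = 10, t_5 = 4, t_6 = 16, t_7 = 21, t_8 = 11, t_9 = 2, t_{10} = 20, t_{11} = 13, t_{12} = 27, t_{13} = 28, t_{14} = 26, t_{15} = 1, t_{16} = 22, t_{17} = 9, t_{18} = 6, t_{19} = 12, t_{20} = 0, t_{21} = 24, t_{22} = 5, t_{23} = 14, t_{24} = 25, t_{25} = 3, t_{26} = 18, t_{27} = 17, t_{28} = 19, t_{29} = 15.
The sequence repeats with period 28.
(2073 - 1) mod 28 = 0, so t_{2073} = t_1 = 15.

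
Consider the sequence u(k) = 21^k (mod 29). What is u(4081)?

17

Computing terms: u(1) = 21; u(2) = 6; u(3) = 10; u(4) = 7; u(5) = 2; u(6) = 13; u(7) = 12; u(8) = 20; u(9) = 14; u(10) = 4; u(11) = 26; u(12) = 24; u(13) = 11; u(14) = 28; u(15) = 8; u(16) = 23; u(17) = 19; u(18) = 22; u(19) = 27; u(20) = 16; u(21) = 17; u(22) = 9; u(23) = 15; u(24) = 25; u(25) = 3; u(26) = 5; u(27) = 18; u(28) = 1; u(29) = 21.
The sequence repeats with period 28.
So u(4081) = u(1 + ((4081-1) mod 28)) = u(21) = 17.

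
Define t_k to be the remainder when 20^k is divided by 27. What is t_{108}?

We have t_1 = 20; t_2 = 22; t_3 = 8; t_4 = 25; t_5 = 14; t_6 = 10; t_7 = 11; t_8 = 4; t_9 = 26; t_{10} = 7; t_{11} = 5; t_{12} = 19; t_{13} = 2; t_{14} = 13; t_{15} = 17; t_{16} = 16; t_{17} = 23; t_{18} = 1; t_{19} = 20.
The sequence repeats with period 18.
(108 - 1) mod 18 = 17, so t_{108} = t_{18} = 1.

1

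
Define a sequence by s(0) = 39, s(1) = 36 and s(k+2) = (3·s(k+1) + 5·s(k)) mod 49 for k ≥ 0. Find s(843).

11

s(0) = 39; s(1) = 36; s(2) = 9; s(3) = 11; s(4) = 29; s(5) = 44; s(6) = 32; s(7) = 22; s(8) = 30; s(9) = 4; s(10) = 15; s(11) = 16; s(12) = 25; s(13) = 8; s(14) = 2; s(15) = 46; s(16) = 1; s(17) = 37; s(18) = 18; s(19) = 43; s(20) = 23; s(21) = 39; s(22) = 36.
Since (s(21), s(22)) = (s(0), s(1)) = (39, 36) (two consecutive terms determine the rest), the sequence is periodic with period 21.
(843 - 0) mod 21 = 3, so s(843) = s(3) = 11.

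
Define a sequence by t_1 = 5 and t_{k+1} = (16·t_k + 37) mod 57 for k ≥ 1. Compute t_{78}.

t_1 = 5, t_2 = 3, t_3 = 28, t_4 = 29, t_5 = 45, t_6 = 16, t_7 = 8, t_8 = 51, t_9 = 55, t_{10} = 5.
The sequence repeats with period 9.
So t_{78} = t_{1 + ((78-1) mod 9)} = t_6 = 16.

16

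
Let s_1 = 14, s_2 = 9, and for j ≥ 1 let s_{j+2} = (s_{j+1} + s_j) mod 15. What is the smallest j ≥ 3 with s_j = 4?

We have s_1 = 14; s_2 = 9; s_3 = 8; s_4 = 2; s_5 = 10; s_6 = 12; s_7 = 7; s_8 = 4; s_9 = 11; s_{10} = 0; s_{11} = 11; s_{12} = 11; s_{13} = 7; s_{14} = 3; s_{15} = 10; s_{16} = 13; s_{17} = 8; s_{18} = 6; s_{19} = 14; s_{20} = 5; s_{21} = 4; s_{22} = 9; s_{23} = 13; s_{24} = 7; s_{25} = 5; s_{26} = 12; s_{27} = 2; s_{28} = 14; s_{29} = 1; s_{30} = 0; s_{31} = 1; s_{32} = 1; s_{33} = 2; s_{34} = 3; s_{35} = 5; s_{36} = 8; s_{37} = 13; s_{38} = 6; s_{39} = 4; s_{40} = 10; s_{41} = 14; s_{42} = 9.
Since (s_{41}, s_{42}) = (s_1, s_2) = (14, 9) (two consecutive terms determine the rest), the sequence is periodic with period 40.
The value 4 first appears (with j ≥ 3) at s_8.

8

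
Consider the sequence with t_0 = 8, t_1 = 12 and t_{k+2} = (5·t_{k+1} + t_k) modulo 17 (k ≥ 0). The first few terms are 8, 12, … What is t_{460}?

3

Computing terms: t_0 = 8, t_1 = 12, t_2 = 0, t_3 = 12, t_4 = 9, t_5 = 6, t_6 = 5, t_7 = 14, t_8 = 7, t_9 = 15, t_{10} = 14, t_{11} = 0, t_{12} = 14, t_{13} = 2, t_{14} = 7, t_{15} = 3, t_{16} = 5, t_{17} = 11, t_{18} = 9, t_{19} = 5, t_{20} = 0, t_{21} = 5, t_{22} = 8, t_{23} = 11, t_{24} = 12, t_{25} = 3, t_{26} = 10, t_{27} = 2, t_{28} = 3, t_{29} = 0, t_{30} = 3, t_{31} = 15, t_{32} = 10, t_{33} = 14, t_{34} = 12, t_{35} = 6, t_{36} = 8, t_{37} = 12.
The sequence repeats with period 36.
So t_{460} = t_{0 + ((460-0) mod 36)} = t_{28} = 3.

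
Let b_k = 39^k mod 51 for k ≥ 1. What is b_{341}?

We have b_1 = 39, b_2 = 42, b_3 = 6, b_4 = 30, b_5 = 48, b_6 = 36, b_7 = 27, b_8 = 33, b_9 = 12, b_{10} = 9, b_{11} = 45, b_{12} = 21, b_{13} = 3, b_{14} = 15, b_{15} = 24, b_{16} = 18, b_{17} = 39.
The sequence repeats with period 16.
So b_{341} = b_{1 + ((341-1) mod 16)} = b_5 = 48.

48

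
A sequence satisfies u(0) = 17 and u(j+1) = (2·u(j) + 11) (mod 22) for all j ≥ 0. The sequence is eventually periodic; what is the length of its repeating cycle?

Listing terms: u(0) = 17; u(1) = 1; u(2) = 13; u(3) = 15; u(4) = 19; u(5) = 5; u(6) = 21; u(7) = 9; u(8) = 7; u(9) = 3; u(10) = 17.
The sequence repeats with period 10.

10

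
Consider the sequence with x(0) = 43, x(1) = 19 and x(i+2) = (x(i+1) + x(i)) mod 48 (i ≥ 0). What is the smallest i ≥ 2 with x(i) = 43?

24

We have x(0) = 43; x(1) = 19; x(2) = 14; x(3) = 33; x(4) = 47; x(5) = 32; x(6) = 31; x(7) = 15; x(8) = 46; x(9) = 13; x(10) = 11; x(11) = 24; x(12) = 35; x(13) = 11; x(14) = 46; x(15) = 9; x(16) = 7; x(17) = 16; x(18) = 23; x(19) = 39; x(20) = 14; x(21) = 5; x(22) = 19; x(23) = 24; x(24) = 43; x(25) = 19.
The sequence repeats with period 24.
The value 43 next appears (with i ≥ 2) at x(24).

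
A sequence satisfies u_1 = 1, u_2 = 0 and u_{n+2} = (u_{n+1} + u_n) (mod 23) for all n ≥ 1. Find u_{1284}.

Listing terms: u_1 = 1, u_2 = 0, u_3 = 1, u_4 = 1, u_5 = 2, u_6 = 3, u_7 = 5, u_8 = 8, u_9 = 13, u_{10} = 21, u_{11} = 11, u_{12} = 9, u_{13} = 20, u_{14} = 6, u_{15} = 3, u_{16} = 9, u_{17} = 12, u_{18} = 21, u_{19} = 10, u_{20} = 8, u_{21} = 18, u_{22} = 3, u_{23} = 21, u_{24} = 1, u_{25} = 22, u_{26} = 0, u_{27} = 22, u_{28} = 22, u_{29} = 21, u_{30} = 20, u_{31} = 18, u_{32} = 15, u_{33} = 10, u_{34} = 2, u_{35} = 12, u_{36} = 14, u_{37} = 3, u_{38} = 17, u_{39} = 20, u_{40} = 14, u_{41} = 11, u_{42} = 2, u_{43} = 13, u_{44} = 15, u_{45} = 5, u_{46} = 20, u_{47} = 2, u_{48} = 22, u_{49} = 1, u_{50} = 0.
Since (u_{49}, u_{50}) = (u_1, u_2) = (1, 0) (two consecutive terms determine the rest), the sequence is periodic with period 48.
(1284 - 1) mod 48 = 35, so u_{1284} = u_{36} = 14.

14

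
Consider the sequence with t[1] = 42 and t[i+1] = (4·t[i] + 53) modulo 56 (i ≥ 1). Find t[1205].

25

Computing terms: t[1] = 42,  t[2] = 53,  t[3] = 41,  t[4] = 49,  t[5] = 25,  t[6] = 41.
Since t[6] = t[3] = 41, the sequence is eventually periodic: after a pre-period of length 2 it cycles with period 3.
For i ≥ 3, t[i] depends only on (i - 3) mod 3. (1205 - 3) mod 3 = 2, so t[1205] = t[5] = 25.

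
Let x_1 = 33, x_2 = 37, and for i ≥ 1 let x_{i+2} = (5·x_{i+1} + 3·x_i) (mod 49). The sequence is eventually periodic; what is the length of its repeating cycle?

21

We have x_1 = 33, x_2 = 37, x_3 = 39, x_4 = 12, x_5 = 30, x_6 = 39, x_7 = 40, x_8 = 23, x_9 = 39, x_{10} = 19, x_{11} = 16, x_{12} = 39, x_{13} = 47, x_{14} = 9, x_{15} = 39, x_{16} = 26, x_{17} = 2, x_{18} = 39, x_{19} = 5, x_{20} = 44, x_{21} = 39, x_{22} = 33, x_{23} = 37.
The sequence repeats with period 21.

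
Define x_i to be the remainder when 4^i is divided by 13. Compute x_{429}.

12

Computing terms: x_1 = 4,  x_2 = 3,  x_3 = 12,  x_4 = 9,  x_5 = 10,  x_6 = 1,  x_7 = 4.
The sequence repeats with period 6.
(429 - 1) mod 6 = 2, so x_{429} = x_3 = 12.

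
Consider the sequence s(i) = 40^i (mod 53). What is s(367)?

Computing terms: s(1) = 40; s(2) = 10; s(3) = 29; s(4) = 47; s(5) = 25; s(6) = 46; s(7) = 38; s(8) = 36; s(9) = 9; s(10) = 42; s(11) = 37; s(12) = 49; s(13) = 52; s(14) = 13; s(15) = 43; s(16) = 24; s(17) = 6; s(18) = 28; s(19) = 7; s(20) = 15; s(21) = 17; s(22) = 44; s(23) = 11; s(24) = 16; s(25) = 4; s(26) = 1; s(27) = 40.
The sequence repeats with period 26.
(367 - 1) mod 26 = 2, so s(367) = s(3) = 29.

29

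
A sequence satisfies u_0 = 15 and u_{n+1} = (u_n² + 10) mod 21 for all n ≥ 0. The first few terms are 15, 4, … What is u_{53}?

5

u_0 = 15,  u_1 = 4,  u_2 = 5,  u_3 = 14,  u_4 = 17,  u_5 = 5.
Since u_5 = u_2 = 5, the sequence is eventually periodic: after a pre-period of length 2 it cycles with period 3.
For n ≥ 2, u_n depends only on (n - 2) mod 3. (53 - 2) mod 3 = 0, so u_{53} = u_2 = 5.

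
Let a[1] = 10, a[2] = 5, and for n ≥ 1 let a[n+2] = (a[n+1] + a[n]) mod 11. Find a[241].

10

Computing terms: a[1] = 10, a[2] = 5, a[3] = 4, a[4] = 9, a[5] = 2, a[6] = 0, a[7] = 2, a[8] = 2, a[9] = 4, a[10] = 6, a[11] = 10, a[12] = 5.
Since (a[11], a[12]) = (a[1], a[2]) = (10, 5) (two consecutive terms determine the rest), the sequence is periodic with period 10.
So a[241] = a[1 + ((241-1) mod 10)] = a[1] = 10.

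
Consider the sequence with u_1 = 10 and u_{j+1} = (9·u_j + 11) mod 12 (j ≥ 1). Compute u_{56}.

11

We have u_1 = 10, u_2 = 5, u_3 = 8, u_4 = 11, u_5 = 2, u_6 = 5.
Since u_6 = u_2 = 5, the sequence is eventually periodic: after a pre-period of length 1 it cycles with period 4.
For j ≥ 2, u_j depends only on (j - 2) mod 4. (56 - 2) mod 4 = 2, so u_{56} = u_4 = 11.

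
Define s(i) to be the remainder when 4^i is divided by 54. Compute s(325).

We have s(0) = 1; s(1) = 4; s(2) = 16; s(3) = 10; s(4) = 40; s(5) = 52; s(6) = 46; s(7) = 22; s(8) = 34; s(9) = 28; s(10) = 4.
Since s(10) = s(1) = 4, the sequence is eventually periodic: after a pre-period of length 1 it cycles with period 9.
For i ≥ 1, s(i) depends only on (i - 1) mod 9. (325 - 1) mod 9 = 0, so s(325) = s(1) = 4.

4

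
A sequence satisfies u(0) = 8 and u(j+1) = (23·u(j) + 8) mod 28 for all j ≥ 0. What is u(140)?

Listing terms: u(0) = 8; u(1) = 24; u(2) = 0; u(3) = 8.
Since u(3) = u(0) = 8, the sequence is periodic with period 3.
So u(140) = u(0 + ((140-0) mod 3)) = u(2) = 0.

0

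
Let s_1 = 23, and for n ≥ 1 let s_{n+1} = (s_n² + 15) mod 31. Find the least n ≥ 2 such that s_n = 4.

6

We have s_1 = 23; s_2 = 17; s_3 = 25; s_4 = 20; s_5 = 12; s_6 = 4; s_7 = 0; s_8 = 15; s_9 = 23.
Since s_9 = s_1 = 23, the sequence is periodic with period 8.
The value 4 first appears (with n ≥ 2) at s_6.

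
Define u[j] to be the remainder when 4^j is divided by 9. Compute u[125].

7

u[0] = 1,  u[1] = 4,  u[2] = 7,  u[3] = 1.
Since u[3] = u[0] = 1, the sequence is periodic with period 3.
So u[125] = u[0 + ((125-0) mod 3)] = u[2] = 7.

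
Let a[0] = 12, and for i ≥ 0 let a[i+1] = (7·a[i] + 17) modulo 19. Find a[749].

2

a[0] = 12, a[1] = 6, a[2] = 2, a[3] = 12.
Since a[3] = a[0] = 12, the sequence is periodic with period 3.
(749 - 0) mod 3 = 2, so a[749] = a[2] = 2.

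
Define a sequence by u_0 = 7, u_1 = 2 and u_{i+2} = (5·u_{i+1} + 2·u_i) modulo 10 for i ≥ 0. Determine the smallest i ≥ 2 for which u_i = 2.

We have u_0 = 7; u_1 = 2; u_2 = 4; u_3 = 4; u_4 = 8; u_5 = 8; u_6 = 6; u_7 = 6; u_8 = 2; u_9 = 2; u_{10} = 4.
Since (u_9, u_{10}) = (u_1, u_2) = (2, 4) (two consecutive terms determine the rest), the sequence is eventually periodic: after a pre-period of length 1 it cycles with period 8.
The value 2 first appears (with i ≥ 2) at u_8.

8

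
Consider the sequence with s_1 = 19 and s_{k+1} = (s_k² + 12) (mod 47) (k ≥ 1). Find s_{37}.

19

We have s_1 = 19, s_2 = 44, s_3 = 21, s_4 = 30, s_5 = 19.
Since s_5 = s_1 = 19, the sequence is periodic with period 4.
So s_{37} = s_{1 + ((37-1) mod 4)} = s_1 = 19.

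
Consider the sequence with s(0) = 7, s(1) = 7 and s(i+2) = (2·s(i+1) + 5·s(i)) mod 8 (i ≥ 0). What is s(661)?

7

s(0) = 7; s(1) = 7; s(2) = 1; s(3) = 5; s(4) = 7; s(5) = 7.
Since (s(4), s(5)) = (s(0), s(1)) = (7, 7) (two consecutive terms determine the rest), the sequence is periodic with period 4.
(661 - 0) mod 4 = 1, so s(661) = s(1) = 7.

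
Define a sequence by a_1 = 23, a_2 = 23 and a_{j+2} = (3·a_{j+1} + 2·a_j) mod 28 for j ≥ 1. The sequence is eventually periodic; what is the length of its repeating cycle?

We have a_1 = 23, a_2 = 23, a_3 = 3, a_4 = 27, a_5 = 3, a_6 = 7, a_7 = 27, a_8 = 11, a_9 = 3, a_{10} = 3, a_{11} = 15, a_{12} = 23, a_{13} = 15, a_{14} = 7, a_{15} = 23, a_{16} = 27, a_{17} = 15, a_{18} = 15, a_{19} = 19, a_{20} = 3, a_{21} = 19, a_{22} = 7, a_{23} = 3, a_{24} = 23, a_{25} = 19, a_{26} = 19, a_{27} = 11, a_{28} = 15, a_{29} = 11, a_{30} = 7, a_{31} = 15, a_{32} = 3, a_{33} = 11, a_{34} = 11, a_{35} = 27, a_{36} = 19, a_{37} = 27, a_{38} = 7, a_{39} = 19, a_{40} = 15, a_{41} = 27, a_{42} = 27, a_{43} = 23, a_{44} = 11, a_{45} = 23, a_{46} = 7, a_{47} = 11, a_{48} = 19, a_{49} = 23, a_{50} = 23.
Since (a_{49}, a_{50}) = (a_1, a_2) = (23, 23) (two consecutive terms determine the rest), the sequence is periodic with period 48.

48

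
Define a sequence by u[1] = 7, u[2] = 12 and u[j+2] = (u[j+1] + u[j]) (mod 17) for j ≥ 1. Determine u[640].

u[1] = 7; u[2] = 12; u[3] = 2; u[4] = 14; u[5] = 16; u[6] = 13; u[7] = 12; u[8] = 8; u[9] = 3; u[10] = 11; u[11] = 14; u[12] = 8; u[13] = 5; u[14] = 13; u[15] = 1; u[16] = 14; u[17] = 15; u[18] = 12; u[19] = 10; u[20] = 5; u[21] = 15; u[22] = 3; u[23] = 1; u[24] = 4; u[25] = 5; u[26] = 9; u[27] = 14; u[28] = 6; u[29] = 3; u[30] = 9; u[31] = 12; u[32] = 4; u[33] = 16; u[34] = 3; u[35] = 2; u[36] = 5; u[37] = 7; u[38] = 12.
Since (u[37], u[38]) = (u[1], u[2]) = (7, 12) (two consecutive terms determine the rest), the sequence is periodic with period 36.
So u[640] = u[1 + ((640-1) mod 36)] = u[28] = 6.

6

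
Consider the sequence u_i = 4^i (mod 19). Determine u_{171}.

Listing terms: u_0 = 1; u_1 = 4; u_2 = 16; u_3 = 7; u_4 = 9; u_5 = 17; u_6 = 11; u_7 = 6; u_8 = 5; u_9 = 1.
The sequence repeats with period 9.
So u_{171} = u_{0 + ((171-0) mod 9)} = u_0 = 1.

1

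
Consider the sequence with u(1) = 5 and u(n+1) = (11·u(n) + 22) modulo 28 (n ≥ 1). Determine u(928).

Computing terms: u(1) = 5; u(2) = 21; u(3) = 1; u(4) = 5.
Since u(4) = u(1) = 5, the sequence is periodic with period 3.
So u(928) = u(1 + ((928-1) mod 3)) = u(1) = 5.

5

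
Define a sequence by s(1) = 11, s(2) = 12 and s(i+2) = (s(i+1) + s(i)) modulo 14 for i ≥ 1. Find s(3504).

1

We have s(1) = 11,  s(2) = 12,  s(3) = 9,  s(4) = 7,  s(5) = 2,  s(6) = 9,  s(7) = 11,  s(8) = 6,  s(9) = 3,  s(10) = 9,  s(11) = 12,  s(12) = 7,  s(13) = 5,  s(14) = 12,  s(15) = 3,  s(16) = 1,  s(17) = 4,  s(18) = 5,  s(19) = 9,  s(20) = 0,  s(21) = 9,  s(22) = 9,  s(23) = 4,  s(24) = 13,  s(25) = 3,  s(26) = 2,  s(27) = 5,  s(28) = 7,  s(29) = 12,  s(30) = 5,  s(31) = 3,  s(32) = 8,  s(33) = 11,  s(34) = 5,  s(35) = 2,  s(36) = 7,  s(37) = 9,  s(38) = 2,  s(39) = 11,  s(40) = 13,  s(41) = 10,  s(42) = 9,  s(43) = 5,  s(44) = 0,  s(45) = 5,  s(46) = 5,  s(47) = 10,  s(48) = 1,  s(49) = 11,  s(50) = 12.
Since (s(49), s(50)) = (s(1), s(2)) = (11, 12) (two consecutive terms determine the rest), the sequence is periodic with period 48.
So s(3504) = s(1 + ((3504-1) mod 48)) = s(48) = 1.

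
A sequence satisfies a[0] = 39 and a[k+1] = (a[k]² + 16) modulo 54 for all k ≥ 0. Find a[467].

47

Listing terms: a[0] = 39, a[1] = 25, a[2] = 47, a[3] = 11, a[4] = 29, a[5] = 47.
Since a[5] = a[2] = 47, the sequence is eventually periodic: after a pre-period of length 2 it cycles with period 3.
For k ≥ 2, a[k] depends only on (k - 2) mod 3. (467 - 2) mod 3 = 0, so a[467] = a[2] = 47.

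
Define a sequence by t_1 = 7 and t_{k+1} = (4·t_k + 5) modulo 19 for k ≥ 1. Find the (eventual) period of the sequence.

9

We have t_1 = 7,  t_2 = 14,  t_3 = 4,  t_4 = 2,  t_5 = 13,  t_6 = 0,  t_7 = 5,  t_8 = 6,  t_9 = 10,  t_{10} = 7.
The sequence repeats with period 9.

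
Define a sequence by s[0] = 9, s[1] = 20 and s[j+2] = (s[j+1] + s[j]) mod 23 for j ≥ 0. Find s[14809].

We have s[0] = 9, s[1] = 20, s[2] = 6, s[3] = 3, s[4] = 9, s[5] = 12, s[6] = 21, s[7] = 10, s[8] = 8, s[9] = 18, s[10] = 3, s[11] = 21, s[12] = 1, s[13] = 22, s[14] = 0, s[15] = 22, s[16] = 22, s[17] = 21, s[18] = 20, s[19] = 18, s[20] = 15, s[21] = 10, s[22] = 2, s[23] = 12, s[24] = 14, s[25] = 3, s[26] = 17, s[27] = 20, s[28] = 14, s[29] = 11, s[30] = 2, s[31] = 13, s[32] = 15, s[33] = 5, s[34] = 20, s[35] = 2, s[36] = 22, s[37] = 1, s[38] = 0, s[39] = 1, s[40] = 1, s[41] = 2, s[42] = 3, s[43] = 5, s[44] = 8, s[45] = 13, s[46] = 21, s[47] = 11, s[48] = 9, s[49] = 20.
Since (s[48], s[49]) = (s[0], s[1]) = (9, 20) (two consecutive terms determine the rest), the sequence is periodic with period 48.
(14809 - 0) mod 48 = 25, so s[14809] = s[25] = 3.

3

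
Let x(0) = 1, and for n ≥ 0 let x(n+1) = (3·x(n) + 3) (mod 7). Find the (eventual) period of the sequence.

Listing terms: x(0) = 1, x(1) = 6, x(2) = 0, x(3) = 3, x(4) = 5, x(5) = 4, x(6) = 1.
The sequence repeats with period 6.

6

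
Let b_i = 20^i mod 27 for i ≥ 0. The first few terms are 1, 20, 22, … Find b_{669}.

8

b_0 = 1; b_1 = 20; b_2 = 22; b_3 = 8; b_4 = 25; b_5 = 14; b_6 = 10; b_7 = 11; b_8 = 4; b_9 = 26; b_{10} = 7; b_{11} = 5; b_{12} = 19; b_{13} = 2; b_{14} = 13; b_{15} = 17; b_{16} = 16; b_{17} = 23; b_{18} = 1.
The sequence repeats with period 18.
(669 - 0) mod 18 = 3, so b_{669} = b_3 = 8.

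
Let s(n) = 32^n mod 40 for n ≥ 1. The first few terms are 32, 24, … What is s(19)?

8

We have s(1) = 32; s(2) = 24; s(3) = 8; s(4) = 16; s(5) = 32.
The sequence repeats with period 4.
(19 - 1) mod 4 = 2, so s(19) = s(3) = 8.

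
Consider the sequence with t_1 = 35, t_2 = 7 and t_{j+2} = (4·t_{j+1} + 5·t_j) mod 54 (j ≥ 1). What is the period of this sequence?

18

t_1 = 35,  t_2 = 7,  t_3 = 41,  t_4 = 37,  t_5 = 29,  t_6 = 31,  t_7 = 53,  t_8 = 43,  t_9 = 5,  t_{10} = 19,  t_{11} = 47,  t_{12} = 13,  t_{13} = 17,  t_{14} = 25,  t_{15} = 23,  t_{16} = 1,  t_{17} = 11,  t_{18} = 49,  t_{19} = 35,  t_{20} = 7.
The sequence repeats with period 18.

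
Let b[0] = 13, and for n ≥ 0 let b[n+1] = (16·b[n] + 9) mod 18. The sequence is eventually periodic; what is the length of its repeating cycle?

We have b[0] = 13, b[1] = 1, b[2] = 7, b[3] = 13.
Since b[3] = b[0] = 13, the sequence is periodic with period 3.

3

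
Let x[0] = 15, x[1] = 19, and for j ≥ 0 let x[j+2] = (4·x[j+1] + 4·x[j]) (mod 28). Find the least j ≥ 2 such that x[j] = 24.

x[0] = 15, x[1] = 19, x[2] = 24, x[3] = 4, x[4] = 0, x[5] = 16, x[6] = 8, x[7] = 12, x[8] = 24, x[9] = 4.
Since (x[8], x[9]) = (x[2], x[3]) = (24, 4) (two consecutive terms determine the rest), the sequence is eventually periodic: after a pre-period of length 2 it cycles with period 6.
The value 24 first appears (with j ≥ 2) at x[2].

2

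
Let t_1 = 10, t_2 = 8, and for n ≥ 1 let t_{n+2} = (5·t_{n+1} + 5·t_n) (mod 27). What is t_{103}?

22

t_1 = 10; t_2 = 8; t_3 = 9; t_4 = 4; t_5 = 11; t_6 = 21; t_7 = 25; t_8 = 14; t_9 = 6; t_{10} = 19; t_{11} = 17; t_{12} = 18; t_{13} = 13; t_{14} = 20; t_{15} = 3; t_{16} = 7; t_{17} = 23; t_{18} = 15; t_{19} = 1; t_{20} = 26; t_{21} = 0; t_{22} = 22; t_{23} = 2; t_{24} = 12; t_{25} = 16; t_{26} = 5; t_{27} = 24; t_{28} = 10; t_{29} = 8.
The sequence repeats with period 27.
So t_{103} = t_{1 + ((103-1) mod 27)} = t_{22} = 22.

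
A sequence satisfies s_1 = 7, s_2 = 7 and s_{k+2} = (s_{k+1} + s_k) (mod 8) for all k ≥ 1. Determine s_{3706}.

We have s_1 = 7; s_2 = 7; s_3 = 6; s_4 = 5; s_5 = 3; s_6 = 0; s_7 = 3; s_8 = 3; s_9 = 6; s_{10} = 1; s_{11} = 7; s_{12} = 0; s_{13} = 7; s_{14} = 7.
Since (s_{13}, s_{14}) = (s_1, s_2) = (7, 7) (two consecutive terms determine the rest), the sequence is periodic with period 12.
(3706 - 1) mod 12 = 9, so s_{3706} = s_{10} = 1.

1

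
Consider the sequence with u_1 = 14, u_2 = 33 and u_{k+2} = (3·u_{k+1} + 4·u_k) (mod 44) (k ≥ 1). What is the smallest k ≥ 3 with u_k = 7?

Listing terms: u_1 = 14; u_2 = 33; u_3 = 23; u_4 = 25; u_5 = 35; u_6 = 29; u_7 = 7; u_8 = 5; u_9 = 43; u_{10} = 17; u_{11} = 3; u_{12} = 33; u_{13} = 23.
Since (u_{12}, u_{13}) = (u_2, u_3) = (33, 23) (two consecutive terms determine the rest), the sequence is eventually periodic: after a pre-period of length 1 it cycles with period 10.
The value 7 first appears (with k ≥ 3) at u_7.

7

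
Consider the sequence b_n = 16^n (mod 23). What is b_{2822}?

Listing terms: b_1 = 16; b_2 = 3; b_3 = 2; b_4 = 9; b_5 = 6; b_6 = 4; b_7 = 18; b_8 = 12; b_9 = 8; b_{10} = 13; b_{11} = 1; b_{12} = 16.
Since b_{12} = b_1 = 16, the sequence is periodic with period 11.
(2822 - 1) mod 11 = 5, so b_{2822} = b_6 = 4.

4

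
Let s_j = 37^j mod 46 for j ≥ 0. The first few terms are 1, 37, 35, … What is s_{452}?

We have s_0 = 1, s_1 = 37, s_2 = 35, s_3 = 7, s_4 = 29, s_5 = 15, s_6 = 3, s_7 = 19, s_8 = 13, s_9 = 21, s_{10} = 41, s_{11} = 45, s_{12} = 9, s_{13} = 11, s_{14} = 39, s_{15} = 17, s_{16} = 31, s_{17} = 43, s_{18} = 27, s_{19} = 33, s_{20} = 25, s_{21} = 5, s_{22} = 1.
The sequence repeats with period 22.
(452 - 0) mod 22 = 12, so s_{452} = s_{12} = 9.

9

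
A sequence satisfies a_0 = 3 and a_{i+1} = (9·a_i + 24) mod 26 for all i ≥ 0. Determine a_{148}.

a_0 = 3, a_1 = 25, a_2 = 15, a_3 = 3.
Since a_3 = a_0 = 3, the sequence is periodic with period 3.
So a_{148} = a_{0 + ((148-0) mod 3)} = a_1 = 25.

25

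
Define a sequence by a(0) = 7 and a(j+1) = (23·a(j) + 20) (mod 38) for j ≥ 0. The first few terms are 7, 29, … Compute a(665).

Listing terms: a(0) = 7,  a(1) = 29,  a(2) = 3,  a(3) = 13,  a(4) = 15,  a(5) = 23,  a(6) = 17,  a(7) = 31,  a(8) = 11,  a(9) = 7.
Since a(9) = a(0) = 7, the sequence is periodic with period 9.
So a(665) = a(0 + ((665-0) mod 9)) = a(8) = 11.

11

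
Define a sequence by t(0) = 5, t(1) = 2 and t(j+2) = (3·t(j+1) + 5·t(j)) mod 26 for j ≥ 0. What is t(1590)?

7

Computing terms: t(0) = 5; t(1) = 2; t(2) = 5; t(3) = 25; t(4) = 22; t(5) = 9; t(6) = 7; t(7) = 14; t(8) = 25; t(9) = 15; t(10) = 14; t(11) = 13; t(12) = 5; t(13) = 2.
Since (t(12), t(13)) = (t(0), t(1)) = (5, 2) (two consecutive terms determine the rest), the sequence is periodic with period 12.
So t(1590) = t(0 + ((1590-0) mod 12)) = t(6) = 7.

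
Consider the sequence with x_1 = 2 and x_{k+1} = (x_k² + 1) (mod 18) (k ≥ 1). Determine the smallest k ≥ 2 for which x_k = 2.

We have x_1 = 2; x_2 = 5; x_3 = 8; x_4 = 11; x_5 = 14; x_6 = 17; x_7 = 2.
The sequence repeats with period 6.
The value 2 next appears (with k ≥ 2) at x_7.

7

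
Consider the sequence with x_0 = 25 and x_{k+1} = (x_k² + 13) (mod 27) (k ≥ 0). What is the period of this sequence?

We have x_0 = 25; x_1 = 17; x_2 = 5; x_3 = 11; x_4 = 26; x_5 = 14; x_6 = 20; x_7 = 8; x_8 = 23; x_9 = 2; x_{10} = 17.
Since x_{10} = x_1 = 17, the sequence is eventually periodic: after a pre-period of length 1 it cycles with period 9.

9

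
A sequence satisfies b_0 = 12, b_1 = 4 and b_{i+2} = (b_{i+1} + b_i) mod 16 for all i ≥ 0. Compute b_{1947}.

4

Listing terms: b_0 = 12; b_1 = 4; b_2 = 0; b_3 = 4; b_4 = 4; b_5 = 8; b_6 = 12; b_7 = 4.
The sequence repeats with period 6.
(1947 - 0) mod 6 = 3, so b_{1947} = b_3 = 4.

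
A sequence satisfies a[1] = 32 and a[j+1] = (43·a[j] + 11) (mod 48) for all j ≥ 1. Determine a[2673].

We have a[1] = 32; a[2] = 43; a[3] = 36; a[4] = 23; a[5] = 40; a[6] = 3; a[7] = 44; a[8] = 31; a[9] = 0; a[10] = 11; a[11] = 4; a[12] = 39; a[13] = 8; a[14] = 19; a[15] = 12; a[16] = 47; a[17] = 16; a[18] = 27; a[19] = 20; a[20] = 7; a[21] = 24; a[22] = 35; a[23] = 28; a[24] = 15; a[25] = 32.
Since a[25] = a[1] = 32, the sequence is periodic with period 24.
(2673 - 1) mod 24 = 8, so a[2673] = a[9] = 0.

0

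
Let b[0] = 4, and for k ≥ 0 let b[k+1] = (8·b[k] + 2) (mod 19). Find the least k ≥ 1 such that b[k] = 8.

b[0] = 4; b[1] = 15; b[2] = 8; b[3] = 9; b[4] = 17; b[5] = 5; b[6] = 4.
Since b[6] = b[0] = 4, the sequence is periodic with period 6.
The value 8 first appears (with k ≥ 1) at b[2].

2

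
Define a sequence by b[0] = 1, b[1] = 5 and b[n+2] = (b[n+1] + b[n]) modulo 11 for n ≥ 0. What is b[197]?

7

Listing terms: b[0] = 1, b[1] = 5, b[2] = 6, b[3] = 0, b[4] = 6, b[5] = 6, b[6] = 1, b[7] = 7, b[8] = 8, b[9] = 4, b[10] = 1, b[11] = 5.
The sequence repeats with period 10.
So b[197] = b[0 + ((197-0) mod 10)] = b[7] = 7.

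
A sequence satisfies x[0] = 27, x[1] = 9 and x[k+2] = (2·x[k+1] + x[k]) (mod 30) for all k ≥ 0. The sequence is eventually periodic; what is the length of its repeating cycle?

We have x[0] = 27,  x[1] = 9,  x[2] = 15,  x[3] = 9,  x[4] = 3,  x[5] = 15,  x[6] = 3,  x[7] = 21,  x[8] = 15,  x[9] = 21,  x[10] = 27,  x[11] = 15,  x[12] = 27,  x[13] = 9.
Since (x[12], x[13]) = (x[0], x[1]) = (27, 9) (two consecutive terms determine the rest), the sequence is periodic with period 12.

12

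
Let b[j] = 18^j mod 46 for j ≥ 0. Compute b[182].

Listing terms: b[0] = 1; b[1] = 18; b[2] = 2; b[3] = 36; b[4] = 4; b[5] = 26; b[6] = 8; b[7] = 6; b[8] = 16; b[9] = 12; b[10] = 32; b[11] = 24; b[12] = 18.
Since b[12] = b[1] = 18, the sequence is eventually periodic: after a pre-period of length 1 it cycles with period 11.
For j ≥ 1, b[j] depends only on (j - 1) mod 11. (182 - 1) mod 11 = 5, so b[182] = b[6] = 8.

8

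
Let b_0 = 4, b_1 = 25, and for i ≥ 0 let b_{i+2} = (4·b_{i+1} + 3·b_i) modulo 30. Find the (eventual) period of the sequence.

Computing terms: b_0 = 4; b_1 = 25; b_2 = 22; b_3 = 13; b_4 = 28; b_5 = 1; b_6 = 28; b_7 = 25; b_8 = 4; b_9 = 1; b_{10} = 16; b_{11} = 7; b_{12} = 16; b_{13} = 25; b_{14} = 28; b_{15} = 7; b_{16} = 22; b_{17} = 19; b_{18} = 22; b_{19} = 25; b_{20} = 16; b_{21} = 19; b_{22} = 4; b_{23} = 13; b_{24} = 4; b_{25} = 25.
Since (b_{24}, b_{25}) = (b_0, b_1) = (4, 25) (two consecutive terms determine the rest), the sequence is periodic with period 24.

24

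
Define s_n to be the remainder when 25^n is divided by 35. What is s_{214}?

Listing terms: s_0 = 1, s_1 = 25, s_2 = 30, s_3 = 15, s_4 = 25.
Since s_4 = s_1 = 25, the sequence is eventually periodic: after a pre-period of length 1 it cycles with period 3.
For n ≥ 1, s_n depends only on (n - 1) mod 3. (214 - 1) mod 3 = 0, so s_{214} = s_1 = 25.

25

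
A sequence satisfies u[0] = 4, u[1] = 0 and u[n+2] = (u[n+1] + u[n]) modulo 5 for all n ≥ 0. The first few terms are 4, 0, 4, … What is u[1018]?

Listing terms: u[0] = 4; u[1] = 0; u[2] = 4; u[3] = 4; u[4] = 3; u[5] = 2; u[6] = 0; u[7] = 2; u[8] = 2; u[9] = 4; u[10] = 1; u[11] = 0; u[12] = 1; u[13] = 1; u[14] = 2; u[15] = 3; u[16] = 0; u[17] = 3; u[18] = 3; u[19] = 1; u[20] = 4; u[21] = 0.
The sequence repeats with period 20.
(1018 - 0) mod 20 = 18, so u[1018] = u[18] = 3.

3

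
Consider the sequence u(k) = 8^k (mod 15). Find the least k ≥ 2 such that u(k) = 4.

We have u(1) = 8, u(2) = 4, u(3) = 2, u(4) = 1, u(5) = 8.
The sequence repeats with period 4.
The value 4 first appears (with k ≥ 2) at u(2).

2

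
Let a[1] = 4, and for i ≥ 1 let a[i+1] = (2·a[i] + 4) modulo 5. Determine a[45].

We have a[1] = 4, a[2] = 2, a[3] = 3, a[4] = 0, a[5] = 4.
The sequence repeats with period 4.
So a[45] = a[1 + ((45-1) mod 4)] = a[1] = 4.

4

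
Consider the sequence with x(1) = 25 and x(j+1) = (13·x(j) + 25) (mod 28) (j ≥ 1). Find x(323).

We have x(1) = 25, x(2) = 14, x(3) = 11, x(4) = 0, x(5) = 25.
The sequence repeats with period 4.
So x(323) = x(1 + ((323-1) mod 4)) = x(3) = 11.

11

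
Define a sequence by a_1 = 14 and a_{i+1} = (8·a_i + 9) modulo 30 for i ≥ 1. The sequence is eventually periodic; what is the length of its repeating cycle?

4

Listing terms: a_1 = 14, a_2 = 1, a_3 = 17, a_4 = 25, a_5 = 29, a_6 = 1.
Since a_6 = a_2 = 1, the sequence is eventually periodic: after a pre-period of length 1 it cycles with period 4.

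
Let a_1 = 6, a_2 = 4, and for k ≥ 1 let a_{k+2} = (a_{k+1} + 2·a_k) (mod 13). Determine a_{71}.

a_1 = 6; a_2 = 4; a_3 = 3; a_4 = 11; a_5 = 4; a_6 = 0; a_7 = 8; a_8 = 8; a_9 = 11; a_{10} = 1; a_{11} = 10; a_{12} = 12; a_{13} = 6; a_{14} = 4.
Since (a_{13}, a_{14}) = (a_1, a_2) = (6, 4) (two consecutive terms determine the rest), the sequence is periodic with period 12.
(71 - 1) mod 12 = 10, so a_{71} = a_{11} = 10.

10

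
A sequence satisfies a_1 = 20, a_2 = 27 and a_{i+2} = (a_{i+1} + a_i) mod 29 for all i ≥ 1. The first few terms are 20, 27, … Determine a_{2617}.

a_1 = 20, a_2 = 27, a_3 = 18, a_4 = 16, a_5 = 5, a_6 = 21, a_7 = 26, a_8 = 18, a_9 = 15, a_{10} = 4, a_{11} = 19, a_{12} = 23, a_{13} = 13, a_{14} = 7, a_{15} = 20, a_{16} = 27.
The sequence repeats with period 14.
So a_{2617} = a_{1 + ((2617-1) mod 14)} = a_{13} = 13.

13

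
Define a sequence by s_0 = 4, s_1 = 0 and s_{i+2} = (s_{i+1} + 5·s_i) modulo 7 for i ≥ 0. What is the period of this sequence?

21

Listing terms: s_0 = 4,  s_1 = 0,  s_2 = 6,  s_3 = 6,  s_4 = 1,  s_5 = 3,  s_6 = 1,  s_7 = 2,  s_8 = 0,  s_9 = 3,  s_{10} = 3,  s_{11} = 4,  s_{12} = 5,  s_{13} = 4,  s_{14} = 1,  s_{15} = 0,  s_{16} = 5,  s_{17} = 5,  s_{18} = 2,  s_{19} = 6,  s_{20} = 2,  s_{21} = 4,  s_{22} = 0.
The sequence repeats with period 21.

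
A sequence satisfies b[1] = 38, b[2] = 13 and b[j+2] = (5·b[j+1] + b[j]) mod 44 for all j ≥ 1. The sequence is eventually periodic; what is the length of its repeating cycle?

24

We have b[1] = 38; b[2] = 13; b[3] = 15; b[4] = 0; b[5] = 15; b[6] = 31; b[7] = 38; b[8] = 1; b[9] = 43; b[10] = 40; b[11] = 23; b[12] = 23; b[13] = 6; b[14] = 9; b[15] = 7; b[16] = 0; b[17] = 7; b[18] = 35; b[19] = 6; b[20] = 21; b[21] = 23; b[22] = 4; b[23] = 43; b[24] = 43; b[25] = 38; b[26] = 13.
Since (b[25], b[26]) = (b[1], b[2]) = (38, 13) (two consecutive terms determine the rest), the sequence is periodic with period 24.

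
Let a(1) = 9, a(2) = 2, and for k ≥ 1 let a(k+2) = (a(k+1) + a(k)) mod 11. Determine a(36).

a(1) = 9; a(2) = 2; a(3) = 0; a(4) = 2; a(5) = 2; a(6) = 4; a(7) = 6; a(8) = 10; a(9) = 5; a(10) = 4; a(11) = 9; a(12) = 2.
The sequence repeats with period 10.
(36 - 1) mod 10 = 5, so a(36) = a(6) = 4.

4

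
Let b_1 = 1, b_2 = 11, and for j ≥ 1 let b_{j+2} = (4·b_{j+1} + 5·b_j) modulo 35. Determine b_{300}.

We have b_1 = 1,  b_2 = 11,  b_3 = 14,  b_4 = 6,  b_5 = 24,  b_6 = 21,  b_7 = 29,  b_8 = 11,  b_9 = 14.
Since (b_8, b_9) = (b_2, b_3) = (11, 14) (two consecutive terms determine the rest), the sequence is eventually periodic: after a pre-period of length 1 it cycles with period 6.
For j ≥ 2, b_j depends only on (j - 2) mod 6. (300 - 2) mod 6 = 4, so b_{300} = b_6 = 21.

21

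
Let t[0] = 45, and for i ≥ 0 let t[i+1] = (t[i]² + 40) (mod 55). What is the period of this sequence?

Listing terms: t[0] = 45, t[1] = 30, t[2] = 5, t[3] = 10, t[4] = 30.
Since t[4] = t[1] = 30, the sequence is eventually periodic: after a pre-period of length 1 it cycles with period 3.

3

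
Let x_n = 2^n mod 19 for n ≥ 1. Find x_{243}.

18

We have x_1 = 2,  x_2 = 4,  x_3 = 8,  x_4 = 16,  x_5 = 13,  x_6 = 7,  x_7 = 14,  x_8 = 9,  x_9 = 18,  x_{10} = 17,  x_{11} = 15,  x_{12} = 11,  x_{13} = 3,  x_{14} = 6,  x_{15} = 12,  x_{16} = 5,  x_{17} = 10,  x_{18} = 1,  x_{19} = 2.
Since x_{19} = x_1 = 2, the sequence is periodic with period 18.
So x_{243} = x_{1 + ((243-1) mod 18)} = x_9 = 18.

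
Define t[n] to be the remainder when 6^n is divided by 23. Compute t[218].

Listing terms: t[0] = 1,  t[1] = 6,  t[2] = 13,  t[3] = 9,  t[4] = 8,  t[5] = 2,  t[6] = 12,  t[7] = 3,  t[8] = 18,  t[9] = 16,  t[10] = 4,  t[11] = 1.
The sequence repeats with period 11.
So t[218] = t[0 + ((218-0) mod 11)] = t[9] = 16.

16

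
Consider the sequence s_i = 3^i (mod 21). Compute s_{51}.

6

Listing terms: s_0 = 1, s_1 = 3, s_2 = 9, s_3 = 6, s_4 = 18, s_5 = 12, s_6 = 15, s_7 = 3.
Since s_7 = s_1 = 3, the sequence is eventually periodic: after a pre-period of length 1 it cycles with period 6.
For i ≥ 1, s_i depends only on (i - 1) mod 6. (51 - 1) mod 6 = 2, so s_{51} = s_3 = 6.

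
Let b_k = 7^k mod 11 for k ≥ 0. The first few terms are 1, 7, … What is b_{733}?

2

b_0 = 1, b_1 = 7, b_2 = 5, b_3 = 2, b_4 = 3, b_5 = 10, b_6 = 4, b_7 = 6, b_8 = 9, b_9 = 8, b_{10} = 1.
The sequence repeats with period 10.
(733 - 0) mod 10 = 3, so b_{733} = b_3 = 2.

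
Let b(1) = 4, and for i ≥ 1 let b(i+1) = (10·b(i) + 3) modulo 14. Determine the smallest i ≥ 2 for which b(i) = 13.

3

b(1) = 4, b(2) = 1, b(3) = 13, b(4) = 7, b(5) = 3, b(6) = 5, b(7) = 11, b(8) = 1.
Since b(8) = b(2) = 1, the sequence is eventually periodic: after a pre-period of length 1 it cycles with period 6.
The value 13 first appears (with i ≥ 2) at b(3).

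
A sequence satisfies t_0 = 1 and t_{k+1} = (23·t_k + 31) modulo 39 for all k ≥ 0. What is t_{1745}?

We have t_0 = 1,  t_1 = 15,  t_2 = 25,  t_3 = 21,  t_4 = 7,  t_5 = 36,  t_6 = 1.
Since t_6 = t_0 = 1, the sequence is periodic with period 6.
So t_{1745} = t_{0 + ((1745-0) mod 6)} = t_5 = 36.

36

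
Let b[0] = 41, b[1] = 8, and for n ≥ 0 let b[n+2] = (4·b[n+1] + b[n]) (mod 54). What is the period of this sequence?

24

Computing terms: b[0] = 41, b[1] = 8, b[2] = 19, b[3] = 30, b[4] = 31, b[5] = 46, b[6] = 53, b[7] = 42, b[8] = 5, b[9] = 8, b[10] = 37, b[11] = 48, b[12] = 13, b[13] = 46, b[14] = 35, b[15] = 24, b[16] = 23, b[17] = 8, b[18] = 1, b[19] = 12, b[20] = 49, b[21] = 46, b[22] = 17, b[23] = 6, b[24] = 41, b[25] = 8.
The sequence repeats with period 24.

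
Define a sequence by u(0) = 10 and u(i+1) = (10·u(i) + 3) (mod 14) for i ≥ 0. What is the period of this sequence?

Listing terms: u(0) = 10, u(1) = 5, u(2) = 11, u(3) = 1, u(4) = 13, u(5) = 7, u(6) = 3, u(7) = 5.
Since u(7) = u(1) = 5, the sequence is eventually periodic: after a pre-period of length 1 it cycles with period 6.

6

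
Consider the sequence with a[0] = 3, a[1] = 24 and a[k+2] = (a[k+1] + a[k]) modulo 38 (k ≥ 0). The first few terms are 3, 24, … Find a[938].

Listing terms: a[0] = 3; a[1] = 24; a[2] = 27; a[3] = 13; a[4] = 2; a[5] = 15; a[6] = 17; a[7] = 32; a[8] = 11; a[9] = 5; a[10] = 16; a[11] = 21; a[12] = 37; a[13] = 20; a[14] = 19; a[15] = 1; a[16] = 20; a[17] = 21; a[18] = 3; a[19] = 24.
Since (a[18], a[19]) = (a[0], a[1]) = (3, 24) (two consecutive terms determine the rest), the sequence is periodic with period 18.
So a[938] = a[0 + ((938-0) mod 18)] = a[2] = 27.

27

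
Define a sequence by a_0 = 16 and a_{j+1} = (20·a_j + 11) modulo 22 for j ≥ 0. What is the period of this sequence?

Listing terms: a_0 = 16,  a_1 = 1,  a_2 = 9,  a_3 = 15,  a_4 = 3,  a_5 = 5,  a_6 = 1.
Since a_6 = a_1 = 1, the sequence is eventually periodic: after a pre-period of length 1 it cycles with period 5.

5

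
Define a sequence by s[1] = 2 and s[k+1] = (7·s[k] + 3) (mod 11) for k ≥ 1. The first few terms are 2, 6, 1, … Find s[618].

Computing terms: s[1] = 2, s[2] = 6, s[3] = 1, s[4] = 10, s[5] = 7, s[6] = 8, s[7] = 4, s[8] = 9, s[9] = 0, s[10] = 3, s[11] = 2.
The sequence repeats with period 10.
(618 - 1) mod 10 = 7, so s[618] = s[8] = 9.

9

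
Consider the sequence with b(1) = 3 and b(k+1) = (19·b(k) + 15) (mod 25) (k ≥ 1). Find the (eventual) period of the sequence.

10

We have b(1) = 3, b(2) = 22, b(3) = 8, b(4) = 17, b(5) = 13, b(6) = 12, b(7) = 18, b(8) = 7, b(9) = 23, b(10) = 2, b(11) = 3.
The sequence repeats with period 10.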